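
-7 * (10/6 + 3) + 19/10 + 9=-21.77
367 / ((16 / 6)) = 1101 / 8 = 137.62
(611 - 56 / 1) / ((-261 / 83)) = -15355 / 87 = -176.49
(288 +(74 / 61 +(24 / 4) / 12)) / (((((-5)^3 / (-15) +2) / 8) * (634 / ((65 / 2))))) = 11.50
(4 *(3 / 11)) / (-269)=-12 / 2959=-0.00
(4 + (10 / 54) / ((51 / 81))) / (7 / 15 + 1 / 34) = 8.66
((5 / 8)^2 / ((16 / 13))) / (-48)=-325 / 49152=-0.01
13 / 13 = 1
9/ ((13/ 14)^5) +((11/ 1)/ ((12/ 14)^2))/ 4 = 897146831/ 53466192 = 16.78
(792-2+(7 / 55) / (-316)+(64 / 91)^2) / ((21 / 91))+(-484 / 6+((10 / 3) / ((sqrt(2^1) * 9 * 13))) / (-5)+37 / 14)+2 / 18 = 333549564709 / 99639540-sqrt(2) / 351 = 3347.56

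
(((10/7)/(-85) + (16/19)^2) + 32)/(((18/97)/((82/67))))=5585418110/25904277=215.62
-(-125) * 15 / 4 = 1875 / 4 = 468.75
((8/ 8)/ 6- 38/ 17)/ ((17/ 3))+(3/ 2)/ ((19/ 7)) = 1030/ 5491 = 0.19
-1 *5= -5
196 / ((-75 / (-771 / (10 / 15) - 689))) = 361718 / 75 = 4822.91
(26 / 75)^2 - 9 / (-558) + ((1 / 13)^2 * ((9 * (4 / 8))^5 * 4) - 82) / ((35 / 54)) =-58.99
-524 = -524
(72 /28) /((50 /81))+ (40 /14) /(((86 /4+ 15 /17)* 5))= 558169 /133175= 4.19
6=6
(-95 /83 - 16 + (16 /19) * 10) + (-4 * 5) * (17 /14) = -364389 /11039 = -33.01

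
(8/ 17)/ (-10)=-4/ 85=-0.05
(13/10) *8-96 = -428/5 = -85.60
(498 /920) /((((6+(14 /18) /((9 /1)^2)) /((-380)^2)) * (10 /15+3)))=3931744860 /1108393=3547.25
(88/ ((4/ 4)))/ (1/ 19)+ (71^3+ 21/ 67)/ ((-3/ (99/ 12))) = -131666271/ 134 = -982584.11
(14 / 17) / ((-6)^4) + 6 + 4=110167 / 11016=10.00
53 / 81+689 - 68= 50354 / 81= 621.65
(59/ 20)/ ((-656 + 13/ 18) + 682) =531/ 4810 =0.11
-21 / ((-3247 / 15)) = 315 / 3247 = 0.10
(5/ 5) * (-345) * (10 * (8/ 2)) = -13800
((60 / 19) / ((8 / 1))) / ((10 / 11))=33 / 76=0.43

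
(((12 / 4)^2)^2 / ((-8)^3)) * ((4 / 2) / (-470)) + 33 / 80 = 49713 / 120320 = 0.41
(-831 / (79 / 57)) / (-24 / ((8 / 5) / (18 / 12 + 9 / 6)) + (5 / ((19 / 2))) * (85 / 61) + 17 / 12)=658780236 / 47080603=13.99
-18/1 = -18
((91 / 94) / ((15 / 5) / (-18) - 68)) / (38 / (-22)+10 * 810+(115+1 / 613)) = -613613 / 354870093769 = -0.00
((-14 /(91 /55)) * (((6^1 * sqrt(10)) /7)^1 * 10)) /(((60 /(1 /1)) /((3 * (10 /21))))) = -1100 * sqrt(10) /637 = -5.46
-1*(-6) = 6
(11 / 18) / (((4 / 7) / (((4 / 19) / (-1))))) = -77 / 342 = -0.23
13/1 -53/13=116/13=8.92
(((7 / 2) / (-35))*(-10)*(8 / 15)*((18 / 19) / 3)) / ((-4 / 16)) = -64 / 95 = -0.67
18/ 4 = 9/ 2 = 4.50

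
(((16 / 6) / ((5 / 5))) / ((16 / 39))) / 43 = 13 / 86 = 0.15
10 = 10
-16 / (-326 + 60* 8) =-8 / 77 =-0.10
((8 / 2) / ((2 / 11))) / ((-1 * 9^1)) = -22 / 9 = -2.44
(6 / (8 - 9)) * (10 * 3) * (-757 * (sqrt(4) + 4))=817560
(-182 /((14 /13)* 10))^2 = 28561 /100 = 285.61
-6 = -6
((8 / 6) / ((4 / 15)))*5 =25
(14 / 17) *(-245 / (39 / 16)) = -54880 / 663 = -82.78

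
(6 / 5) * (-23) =-138 / 5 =-27.60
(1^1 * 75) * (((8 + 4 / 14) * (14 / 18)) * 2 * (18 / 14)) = 8700 / 7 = 1242.86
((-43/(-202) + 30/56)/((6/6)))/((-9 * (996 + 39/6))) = -0.00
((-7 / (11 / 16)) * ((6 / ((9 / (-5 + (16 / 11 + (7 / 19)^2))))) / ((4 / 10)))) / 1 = 7582400 / 131043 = 57.86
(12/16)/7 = 3/28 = 0.11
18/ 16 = 9/ 8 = 1.12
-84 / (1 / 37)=-3108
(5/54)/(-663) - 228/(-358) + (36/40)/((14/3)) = 372152843/448599060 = 0.83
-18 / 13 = -1.38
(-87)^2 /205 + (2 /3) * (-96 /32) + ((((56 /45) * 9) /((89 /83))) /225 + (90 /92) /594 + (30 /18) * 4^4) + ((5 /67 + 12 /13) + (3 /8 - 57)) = 2938266119766247 /7236941283000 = 406.01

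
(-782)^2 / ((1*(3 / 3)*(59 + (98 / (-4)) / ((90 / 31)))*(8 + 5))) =110074320 / 118313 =930.37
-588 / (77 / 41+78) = -24108 / 3275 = -7.36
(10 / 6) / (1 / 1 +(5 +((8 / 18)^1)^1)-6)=15 / 4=3.75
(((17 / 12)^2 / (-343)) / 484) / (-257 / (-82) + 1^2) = -11849 / 4052020896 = -0.00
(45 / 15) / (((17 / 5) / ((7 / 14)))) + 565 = 19225 / 34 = 565.44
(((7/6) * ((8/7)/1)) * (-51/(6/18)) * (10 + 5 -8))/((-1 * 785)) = 1428/785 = 1.82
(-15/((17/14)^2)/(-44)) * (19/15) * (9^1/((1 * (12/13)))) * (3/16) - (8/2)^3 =-12912257/203456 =-63.46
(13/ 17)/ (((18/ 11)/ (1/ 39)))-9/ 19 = -8053/ 17442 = -0.46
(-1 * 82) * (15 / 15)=-82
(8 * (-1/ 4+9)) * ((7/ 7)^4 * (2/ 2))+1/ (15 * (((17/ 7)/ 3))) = 5957/ 85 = 70.08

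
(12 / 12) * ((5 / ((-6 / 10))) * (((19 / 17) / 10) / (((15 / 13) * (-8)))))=247 / 2448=0.10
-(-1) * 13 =13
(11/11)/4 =1/4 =0.25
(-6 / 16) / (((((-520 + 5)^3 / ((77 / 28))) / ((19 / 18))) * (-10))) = -209 / 262254480000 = -0.00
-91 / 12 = -7.58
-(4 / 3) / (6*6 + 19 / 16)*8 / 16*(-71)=2272 / 1785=1.27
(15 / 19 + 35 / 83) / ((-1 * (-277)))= 1910 / 436829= 0.00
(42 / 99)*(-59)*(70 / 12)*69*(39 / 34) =-4322045 / 374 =-11556.27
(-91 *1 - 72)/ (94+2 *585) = -163/ 1264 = -0.13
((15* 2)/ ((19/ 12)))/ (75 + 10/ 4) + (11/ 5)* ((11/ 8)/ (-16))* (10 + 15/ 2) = -462019/ 150784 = -3.06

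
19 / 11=1.73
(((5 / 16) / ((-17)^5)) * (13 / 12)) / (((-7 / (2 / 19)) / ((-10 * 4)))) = -325 / 2266091772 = -0.00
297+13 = 310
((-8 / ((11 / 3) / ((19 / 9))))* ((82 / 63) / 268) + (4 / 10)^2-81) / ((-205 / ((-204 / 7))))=-19148055604 / 1665712125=-11.50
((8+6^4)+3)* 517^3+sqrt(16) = 180612255795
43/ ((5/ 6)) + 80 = 658/ 5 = 131.60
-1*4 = -4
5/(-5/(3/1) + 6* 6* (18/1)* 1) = 15/1939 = 0.01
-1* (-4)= 4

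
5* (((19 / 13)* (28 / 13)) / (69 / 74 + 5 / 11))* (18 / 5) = 7794864 / 190801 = 40.85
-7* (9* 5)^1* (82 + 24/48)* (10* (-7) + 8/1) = 1611225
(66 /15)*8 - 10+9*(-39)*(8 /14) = -175.37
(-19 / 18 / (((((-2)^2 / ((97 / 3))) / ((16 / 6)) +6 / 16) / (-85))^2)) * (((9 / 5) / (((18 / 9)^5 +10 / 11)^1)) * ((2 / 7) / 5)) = -18186016288 / 135479043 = -134.23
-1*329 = -329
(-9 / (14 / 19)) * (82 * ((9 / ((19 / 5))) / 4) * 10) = -83025 / 14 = -5930.36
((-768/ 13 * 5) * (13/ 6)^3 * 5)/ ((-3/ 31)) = 4191200/ 27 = 155229.63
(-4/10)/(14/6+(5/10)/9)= -36/215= -0.17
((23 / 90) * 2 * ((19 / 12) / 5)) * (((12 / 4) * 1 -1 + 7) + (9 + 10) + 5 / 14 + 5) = 204079 / 37800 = 5.40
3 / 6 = 1 / 2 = 0.50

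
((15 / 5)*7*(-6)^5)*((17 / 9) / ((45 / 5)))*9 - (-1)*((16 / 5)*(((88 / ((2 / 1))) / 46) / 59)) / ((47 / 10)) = -19672504288 / 63779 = -308447.99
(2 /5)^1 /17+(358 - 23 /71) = 2158717 /6035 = 357.70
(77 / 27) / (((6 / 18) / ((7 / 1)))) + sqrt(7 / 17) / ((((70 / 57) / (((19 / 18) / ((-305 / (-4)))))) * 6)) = 59.89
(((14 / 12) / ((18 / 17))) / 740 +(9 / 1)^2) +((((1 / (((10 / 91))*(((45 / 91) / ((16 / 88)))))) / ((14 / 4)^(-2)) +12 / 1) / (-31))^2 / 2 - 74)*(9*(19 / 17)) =-25619392825324301 / 39496004460000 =-648.66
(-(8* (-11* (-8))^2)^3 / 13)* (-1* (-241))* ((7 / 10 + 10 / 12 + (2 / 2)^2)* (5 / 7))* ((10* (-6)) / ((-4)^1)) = -10887712324525752320 / 91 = -119645190379403871.65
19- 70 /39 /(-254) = 94142 /4953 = 19.01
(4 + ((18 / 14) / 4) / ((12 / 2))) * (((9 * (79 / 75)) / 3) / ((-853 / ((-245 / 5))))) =125531 / 170600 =0.74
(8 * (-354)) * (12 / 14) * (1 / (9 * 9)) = -1888 / 63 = -29.97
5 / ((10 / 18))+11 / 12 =119 / 12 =9.92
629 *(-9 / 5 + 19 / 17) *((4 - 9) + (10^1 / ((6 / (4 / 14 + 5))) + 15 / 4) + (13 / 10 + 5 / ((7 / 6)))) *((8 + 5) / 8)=-77012429 / 8400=-9168.15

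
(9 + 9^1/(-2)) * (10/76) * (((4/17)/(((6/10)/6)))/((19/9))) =4050/6137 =0.66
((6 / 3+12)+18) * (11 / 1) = 352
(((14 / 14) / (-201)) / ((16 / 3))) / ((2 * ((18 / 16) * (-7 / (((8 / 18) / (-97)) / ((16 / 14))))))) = -1 / 4211352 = -0.00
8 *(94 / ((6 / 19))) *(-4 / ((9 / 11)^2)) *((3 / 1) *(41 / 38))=-3730672 / 81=-46057.68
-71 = -71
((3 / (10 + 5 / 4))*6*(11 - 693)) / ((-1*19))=5456 / 95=57.43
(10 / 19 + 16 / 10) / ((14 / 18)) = 1818 / 665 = 2.73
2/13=0.15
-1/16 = -0.06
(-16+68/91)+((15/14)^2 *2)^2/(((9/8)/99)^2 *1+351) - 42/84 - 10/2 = -703767697419/33936583954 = -20.74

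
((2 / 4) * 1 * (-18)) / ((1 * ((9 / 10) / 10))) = -100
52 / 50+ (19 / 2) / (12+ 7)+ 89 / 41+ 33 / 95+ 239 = 243.06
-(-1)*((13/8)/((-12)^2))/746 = 13/859392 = 0.00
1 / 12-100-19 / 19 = -1211 / 12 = -100.92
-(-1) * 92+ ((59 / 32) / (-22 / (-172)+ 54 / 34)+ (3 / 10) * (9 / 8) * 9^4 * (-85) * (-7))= 26447346657 / 20072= 1317623.89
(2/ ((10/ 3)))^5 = 243/ 3125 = 0.08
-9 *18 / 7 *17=-2754 / 7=-393.43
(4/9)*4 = 16/9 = 1.78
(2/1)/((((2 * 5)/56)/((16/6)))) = 448/15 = 29.87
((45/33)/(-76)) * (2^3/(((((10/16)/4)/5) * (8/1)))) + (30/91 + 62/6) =575639/57057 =10.09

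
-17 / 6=-2.83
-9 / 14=-0.64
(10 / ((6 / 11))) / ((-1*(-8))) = 55 / 24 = 2.29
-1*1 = -1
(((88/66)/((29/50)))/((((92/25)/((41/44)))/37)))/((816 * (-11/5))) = -0.01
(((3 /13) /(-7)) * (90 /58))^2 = 18225 /6964321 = 0.00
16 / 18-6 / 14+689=43436 / 63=689.46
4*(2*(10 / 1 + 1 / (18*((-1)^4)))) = 724 / 9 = 80.44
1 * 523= 523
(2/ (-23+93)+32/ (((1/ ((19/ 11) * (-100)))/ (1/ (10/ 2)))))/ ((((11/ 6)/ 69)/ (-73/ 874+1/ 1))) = -3068071101/ 80465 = -38129.26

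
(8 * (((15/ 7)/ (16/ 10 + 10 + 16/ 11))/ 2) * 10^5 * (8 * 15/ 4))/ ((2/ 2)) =4950000000/ 2513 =1969757.26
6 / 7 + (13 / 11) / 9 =685 / 693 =0.99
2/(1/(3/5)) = 6/5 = 1.20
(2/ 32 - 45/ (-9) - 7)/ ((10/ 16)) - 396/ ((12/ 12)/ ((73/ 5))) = -57847/ 10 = -5784.70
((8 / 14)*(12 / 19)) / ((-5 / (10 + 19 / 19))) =-528 / 665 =-0.79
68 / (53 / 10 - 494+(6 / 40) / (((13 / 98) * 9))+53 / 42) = -185640 / 1330363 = -0.14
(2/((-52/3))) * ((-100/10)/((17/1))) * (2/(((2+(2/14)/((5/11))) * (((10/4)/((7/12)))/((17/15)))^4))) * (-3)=-82572791/95954625000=-0.00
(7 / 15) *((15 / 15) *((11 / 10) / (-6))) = -77 / 900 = -0.09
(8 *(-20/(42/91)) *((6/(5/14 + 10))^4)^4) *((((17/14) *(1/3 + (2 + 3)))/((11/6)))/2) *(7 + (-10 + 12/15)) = 8276591593928318596793078170779648/38184581555228782468798980712890625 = 0.22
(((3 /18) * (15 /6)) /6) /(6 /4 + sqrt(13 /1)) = -5 /516 + 5 * sqrt(13) /774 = 0.01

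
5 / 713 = 0.01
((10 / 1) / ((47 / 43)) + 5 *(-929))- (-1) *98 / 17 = -3699439 / 799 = -4630.09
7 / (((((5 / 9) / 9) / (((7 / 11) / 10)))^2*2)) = 2250423 / 605000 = 3.72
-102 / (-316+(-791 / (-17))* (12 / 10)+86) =4335 / 7402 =0.59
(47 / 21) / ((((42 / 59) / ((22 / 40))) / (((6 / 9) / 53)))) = 0.02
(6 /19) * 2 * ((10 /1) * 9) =1080 /19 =56.84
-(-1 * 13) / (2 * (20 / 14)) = 91 / 20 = 4.55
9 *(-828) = -7452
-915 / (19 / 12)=-10980 / 19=-577.89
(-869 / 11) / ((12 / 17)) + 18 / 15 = -6643 / 60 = -110.72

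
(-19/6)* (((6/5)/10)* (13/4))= -247/200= -1.24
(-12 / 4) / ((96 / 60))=-15 / 8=-1.88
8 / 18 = 0.44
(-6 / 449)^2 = 36 / 201601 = 0.00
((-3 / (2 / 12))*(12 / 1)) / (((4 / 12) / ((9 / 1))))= -5832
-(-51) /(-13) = -51 /13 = -3.92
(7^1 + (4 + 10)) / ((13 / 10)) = 210 / 13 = 16.15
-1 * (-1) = 1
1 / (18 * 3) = 1 / 54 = 0.02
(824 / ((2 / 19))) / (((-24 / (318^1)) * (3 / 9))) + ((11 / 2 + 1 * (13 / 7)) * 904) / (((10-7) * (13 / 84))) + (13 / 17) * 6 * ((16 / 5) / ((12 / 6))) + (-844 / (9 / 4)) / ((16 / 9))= -297041.74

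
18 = 18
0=0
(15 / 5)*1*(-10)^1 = -30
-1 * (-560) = 560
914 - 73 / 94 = 85843 / 94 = 913.22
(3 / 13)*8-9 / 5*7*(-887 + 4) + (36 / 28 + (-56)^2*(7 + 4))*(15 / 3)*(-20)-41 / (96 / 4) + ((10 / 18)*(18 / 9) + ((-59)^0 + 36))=-112647373757 / 32760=-3438564.52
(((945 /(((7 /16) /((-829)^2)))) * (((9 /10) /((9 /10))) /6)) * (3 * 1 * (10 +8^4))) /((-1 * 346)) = -1523778234840 /173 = -8807966675.38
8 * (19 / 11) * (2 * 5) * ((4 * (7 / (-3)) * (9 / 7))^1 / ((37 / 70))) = -1276800 / 407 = -3137.10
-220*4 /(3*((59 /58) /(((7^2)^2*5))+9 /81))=-2637.99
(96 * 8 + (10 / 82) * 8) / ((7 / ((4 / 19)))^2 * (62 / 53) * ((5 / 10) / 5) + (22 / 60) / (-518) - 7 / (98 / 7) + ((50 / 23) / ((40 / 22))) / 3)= 796324135040 / 133823766751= 5.95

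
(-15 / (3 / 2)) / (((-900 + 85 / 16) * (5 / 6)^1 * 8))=24 / 14315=0.00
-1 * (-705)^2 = -497025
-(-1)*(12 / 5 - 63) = -303 / 5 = -60.60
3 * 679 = 2037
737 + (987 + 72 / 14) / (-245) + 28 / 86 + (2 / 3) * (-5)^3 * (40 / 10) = 17696264 / 44247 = 399.94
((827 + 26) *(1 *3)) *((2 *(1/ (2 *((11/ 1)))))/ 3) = 77.55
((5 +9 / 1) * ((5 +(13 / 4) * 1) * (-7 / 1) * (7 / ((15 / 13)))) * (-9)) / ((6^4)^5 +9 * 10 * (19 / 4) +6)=13377 / 1107926800019215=0.00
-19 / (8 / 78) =-741 / 4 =-185.25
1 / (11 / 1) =1 / 11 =0.09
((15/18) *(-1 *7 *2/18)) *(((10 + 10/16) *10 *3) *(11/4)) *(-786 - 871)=941411.89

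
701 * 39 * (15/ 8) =410085/ 8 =51260.62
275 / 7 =39.29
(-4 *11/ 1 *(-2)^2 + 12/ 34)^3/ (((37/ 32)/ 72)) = -61341145933824/ 181781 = -337445310.20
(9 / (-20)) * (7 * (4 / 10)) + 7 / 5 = 7 / 50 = 0.14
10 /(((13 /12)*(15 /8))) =64 /13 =4.92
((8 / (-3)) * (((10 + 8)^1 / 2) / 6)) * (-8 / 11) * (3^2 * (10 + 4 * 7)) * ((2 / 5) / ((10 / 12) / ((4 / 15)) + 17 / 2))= 58368 / 1705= 34.23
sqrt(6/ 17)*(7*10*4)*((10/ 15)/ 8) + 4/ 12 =1/ 3 + 70*sqrt(102)/ 51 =14.20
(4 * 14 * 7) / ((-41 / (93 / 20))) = -9114 / 205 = -44.46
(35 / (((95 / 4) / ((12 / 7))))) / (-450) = -8 / 1425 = -0.01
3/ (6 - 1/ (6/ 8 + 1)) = 21/ 38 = 0.55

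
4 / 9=0.44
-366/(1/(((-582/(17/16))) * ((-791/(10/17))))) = -1347939936/5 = -269587987.20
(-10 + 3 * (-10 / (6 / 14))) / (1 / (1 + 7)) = -640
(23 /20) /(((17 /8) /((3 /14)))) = 69 /595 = 0.12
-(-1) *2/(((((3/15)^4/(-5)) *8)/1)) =-3125/4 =-781.25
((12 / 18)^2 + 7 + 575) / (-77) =-5242 / 693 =-7.56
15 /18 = 5 /6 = 0.83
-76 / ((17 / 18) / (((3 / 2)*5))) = -10260 / 17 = -603.53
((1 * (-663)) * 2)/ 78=-17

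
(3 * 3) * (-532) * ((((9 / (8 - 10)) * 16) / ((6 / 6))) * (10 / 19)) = 181440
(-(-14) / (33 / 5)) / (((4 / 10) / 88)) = 1400 / 3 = 466.67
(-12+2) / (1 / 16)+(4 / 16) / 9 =-5759 / 36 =-159.97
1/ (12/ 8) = 2/ 3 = 0.67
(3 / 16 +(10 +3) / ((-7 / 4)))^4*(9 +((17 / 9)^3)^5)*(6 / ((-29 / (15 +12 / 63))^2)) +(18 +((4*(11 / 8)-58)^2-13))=74967445388145440569147301505697 / 1190603282831934760599552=62965932.04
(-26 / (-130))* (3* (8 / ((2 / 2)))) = 24 / 5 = 4.80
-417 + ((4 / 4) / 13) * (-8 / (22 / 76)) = -59935 / 143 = -419.13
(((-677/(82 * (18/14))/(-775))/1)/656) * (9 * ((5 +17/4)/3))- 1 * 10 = -5002480657/500265600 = -10.00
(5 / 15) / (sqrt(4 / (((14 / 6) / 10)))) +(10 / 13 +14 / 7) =sqrt(210) / 180 +36 / 13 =2.85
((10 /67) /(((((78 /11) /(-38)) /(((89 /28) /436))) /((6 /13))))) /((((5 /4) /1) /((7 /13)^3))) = -911449 /2711552779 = -0.00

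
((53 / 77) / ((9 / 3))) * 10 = 530 / 231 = 2.29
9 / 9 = 1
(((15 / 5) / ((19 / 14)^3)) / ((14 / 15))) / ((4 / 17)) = 37485 / 6859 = 5.47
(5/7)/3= 5/21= 0.24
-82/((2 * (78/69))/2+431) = -1886/9939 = -0.19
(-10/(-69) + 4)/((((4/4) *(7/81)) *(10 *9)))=429/805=0.53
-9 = -9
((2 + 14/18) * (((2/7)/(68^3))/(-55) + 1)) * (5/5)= 33626755/12105632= 2.78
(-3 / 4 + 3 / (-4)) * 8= -12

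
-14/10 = -7/5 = -1.40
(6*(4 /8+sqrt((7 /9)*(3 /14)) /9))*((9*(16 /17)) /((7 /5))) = 80*sqrt(6) /119+2160 /119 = 19.80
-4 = -4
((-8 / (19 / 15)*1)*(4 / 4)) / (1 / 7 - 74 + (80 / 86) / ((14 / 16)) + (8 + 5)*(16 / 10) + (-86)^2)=-60200 / 70000617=-0.00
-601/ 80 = -7.51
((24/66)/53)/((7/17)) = 68/4081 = 0.02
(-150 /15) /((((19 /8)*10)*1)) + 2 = 30 /19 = 1.58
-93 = -93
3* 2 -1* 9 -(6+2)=-11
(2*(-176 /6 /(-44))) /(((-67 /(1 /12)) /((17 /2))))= -17 /1206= -0.01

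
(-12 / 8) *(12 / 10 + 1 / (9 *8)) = -1.82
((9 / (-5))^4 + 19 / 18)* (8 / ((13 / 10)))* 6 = 2079568 / 4875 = 426.58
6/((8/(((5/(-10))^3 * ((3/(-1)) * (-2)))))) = -0.56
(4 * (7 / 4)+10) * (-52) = -884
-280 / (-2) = 140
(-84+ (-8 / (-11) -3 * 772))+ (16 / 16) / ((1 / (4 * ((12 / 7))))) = -2392.42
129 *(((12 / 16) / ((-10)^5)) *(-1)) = 387 / 400000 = 0.00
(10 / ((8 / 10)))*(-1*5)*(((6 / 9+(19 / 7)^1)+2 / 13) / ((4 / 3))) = -120625 / 728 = -165.69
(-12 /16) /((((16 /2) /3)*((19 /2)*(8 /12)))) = -27 /608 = -0.04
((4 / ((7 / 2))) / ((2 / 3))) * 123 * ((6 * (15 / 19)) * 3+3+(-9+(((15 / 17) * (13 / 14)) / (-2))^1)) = 1644.87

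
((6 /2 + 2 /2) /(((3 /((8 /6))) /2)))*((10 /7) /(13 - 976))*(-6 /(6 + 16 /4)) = 0.00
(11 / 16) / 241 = 11 / 3856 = 0.00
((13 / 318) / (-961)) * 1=-13 / 305598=-0.00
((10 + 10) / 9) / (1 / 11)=220 / 9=24.44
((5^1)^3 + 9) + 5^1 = 139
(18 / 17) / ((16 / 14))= 63 / 68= 0.93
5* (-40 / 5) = -40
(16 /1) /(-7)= -2.29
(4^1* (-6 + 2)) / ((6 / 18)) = -48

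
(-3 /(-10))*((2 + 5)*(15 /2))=63 /4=15.75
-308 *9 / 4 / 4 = -173.25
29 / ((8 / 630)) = 9135 / 4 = 2283.75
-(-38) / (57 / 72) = 48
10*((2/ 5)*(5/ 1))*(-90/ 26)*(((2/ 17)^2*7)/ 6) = -4200/ 3757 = -1.12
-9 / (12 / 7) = -21 / 4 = -5.25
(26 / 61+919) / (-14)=-56085 / 854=-65.67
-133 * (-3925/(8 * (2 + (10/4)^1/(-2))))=522025/6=87004.17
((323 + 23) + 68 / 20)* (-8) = -13976 / 5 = -2795.20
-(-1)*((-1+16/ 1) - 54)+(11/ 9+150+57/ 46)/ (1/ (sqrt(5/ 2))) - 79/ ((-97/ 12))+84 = 5313/ 97+63119*sqrt(10)/ 828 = 295.84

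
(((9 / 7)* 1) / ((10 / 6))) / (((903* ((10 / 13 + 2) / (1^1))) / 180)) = 0.06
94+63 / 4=439 / 4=109.75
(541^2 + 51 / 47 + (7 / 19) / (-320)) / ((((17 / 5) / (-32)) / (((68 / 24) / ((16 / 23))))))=-1923647143153 / 171456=-11219479.88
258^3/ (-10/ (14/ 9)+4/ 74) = -4447939608/ 1651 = -2694088.19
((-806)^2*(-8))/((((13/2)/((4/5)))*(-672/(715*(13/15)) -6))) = 90288.06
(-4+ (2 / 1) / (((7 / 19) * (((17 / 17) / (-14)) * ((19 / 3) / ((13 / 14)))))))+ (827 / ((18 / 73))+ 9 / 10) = 1052006 / 315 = 3339.70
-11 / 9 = -1.22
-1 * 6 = -6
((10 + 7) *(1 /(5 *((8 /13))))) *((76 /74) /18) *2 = 4199 /6660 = 0.63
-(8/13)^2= -64/169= -0.38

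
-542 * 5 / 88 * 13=-17615 / 44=-400.34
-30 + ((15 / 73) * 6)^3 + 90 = 24070020 / 389017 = 61.87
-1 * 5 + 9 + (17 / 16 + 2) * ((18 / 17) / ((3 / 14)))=1301 / 68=19.13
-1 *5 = -5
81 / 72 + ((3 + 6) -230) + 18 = -1615 / 8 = -201.88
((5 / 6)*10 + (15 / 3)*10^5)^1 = 1500025 / 3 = 500008.33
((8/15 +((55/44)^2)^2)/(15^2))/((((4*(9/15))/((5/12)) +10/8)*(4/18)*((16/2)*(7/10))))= 11423/7537152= 0.00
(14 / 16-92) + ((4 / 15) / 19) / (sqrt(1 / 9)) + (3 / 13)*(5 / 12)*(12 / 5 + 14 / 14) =-896669 / 9880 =-90.76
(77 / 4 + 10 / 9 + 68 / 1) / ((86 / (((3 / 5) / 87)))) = 3181 / 448920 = 0.01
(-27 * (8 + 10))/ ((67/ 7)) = -3402/ 67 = -50.78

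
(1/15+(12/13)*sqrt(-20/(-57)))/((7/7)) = 1/15+8*sqrt(285)/247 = 0.61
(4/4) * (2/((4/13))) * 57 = 741/2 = 370.50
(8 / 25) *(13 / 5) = 104 / 125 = 0.83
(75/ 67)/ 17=75/ 1139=0.07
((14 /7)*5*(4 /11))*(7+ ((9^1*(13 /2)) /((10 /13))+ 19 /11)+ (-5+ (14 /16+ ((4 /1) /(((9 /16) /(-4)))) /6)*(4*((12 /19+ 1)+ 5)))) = -82.79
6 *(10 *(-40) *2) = -4800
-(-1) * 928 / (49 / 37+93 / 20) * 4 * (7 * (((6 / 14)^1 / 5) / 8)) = 206016 / 4421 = 46.60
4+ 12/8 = 11/2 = 5.50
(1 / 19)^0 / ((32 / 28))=7 / 8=0.88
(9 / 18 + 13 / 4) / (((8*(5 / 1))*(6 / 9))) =9 / 64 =0.14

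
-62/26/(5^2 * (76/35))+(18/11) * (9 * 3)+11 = 2996193/54340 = 55.14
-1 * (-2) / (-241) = -2 / 241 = -0.01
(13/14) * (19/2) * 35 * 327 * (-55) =-22211475/4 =-5552868.75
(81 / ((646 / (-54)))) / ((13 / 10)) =-21870 / 4199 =-5.21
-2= -2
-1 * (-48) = 48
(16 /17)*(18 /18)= 16 /17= 0.94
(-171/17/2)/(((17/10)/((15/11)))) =-12825/3179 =-4.03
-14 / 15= -0.93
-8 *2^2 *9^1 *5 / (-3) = 480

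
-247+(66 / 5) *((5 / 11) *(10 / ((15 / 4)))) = -231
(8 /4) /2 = 1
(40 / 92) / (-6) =-5 / 69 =-0.07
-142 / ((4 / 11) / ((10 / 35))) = -781 / 7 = -111.57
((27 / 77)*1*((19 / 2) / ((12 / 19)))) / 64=3249 / 39424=0.08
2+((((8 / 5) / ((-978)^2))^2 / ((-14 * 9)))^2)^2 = 2.00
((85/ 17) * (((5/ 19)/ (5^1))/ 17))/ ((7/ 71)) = 355/ 2261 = 0.16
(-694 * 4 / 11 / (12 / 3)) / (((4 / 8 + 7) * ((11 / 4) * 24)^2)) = -347 / 179685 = -0.00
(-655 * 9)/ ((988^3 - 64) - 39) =-1965/ 321476723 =-0.00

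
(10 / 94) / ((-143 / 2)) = -10 / 6721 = -0.00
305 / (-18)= -305 / 18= -16.94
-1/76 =-0.01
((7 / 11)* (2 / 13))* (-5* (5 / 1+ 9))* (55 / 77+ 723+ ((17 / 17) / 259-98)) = -22688540 / 5291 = -4288.14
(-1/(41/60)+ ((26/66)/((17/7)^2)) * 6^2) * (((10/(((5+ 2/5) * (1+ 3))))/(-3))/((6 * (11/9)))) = -0.02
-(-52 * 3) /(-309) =-52 /103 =-0.50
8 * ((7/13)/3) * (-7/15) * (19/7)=-1064/585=-1.82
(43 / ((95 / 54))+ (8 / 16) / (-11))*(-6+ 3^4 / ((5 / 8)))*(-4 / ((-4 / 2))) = 31511202 / 5225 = 6030.85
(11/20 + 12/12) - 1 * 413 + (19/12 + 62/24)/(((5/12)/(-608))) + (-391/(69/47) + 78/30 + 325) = -385811/60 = -6430.18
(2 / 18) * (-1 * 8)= -8 / 9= -0.89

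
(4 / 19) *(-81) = -324 / 19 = -17.05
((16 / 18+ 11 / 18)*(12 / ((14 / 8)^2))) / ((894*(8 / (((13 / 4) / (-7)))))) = -39 / 102214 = -0.00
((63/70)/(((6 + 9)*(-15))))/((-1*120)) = 1/30000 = 0.00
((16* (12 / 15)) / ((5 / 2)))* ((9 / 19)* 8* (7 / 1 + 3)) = 18432 / 95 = 194.02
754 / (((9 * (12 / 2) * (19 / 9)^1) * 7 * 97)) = 377 / 38703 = 0.01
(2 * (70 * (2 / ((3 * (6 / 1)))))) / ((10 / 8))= 112 / 9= 12.44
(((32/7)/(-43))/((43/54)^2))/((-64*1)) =1458/556549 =0.00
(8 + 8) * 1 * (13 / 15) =208 / 15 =13.87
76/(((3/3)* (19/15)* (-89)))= -60/89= -0.67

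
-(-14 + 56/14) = 10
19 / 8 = 2.38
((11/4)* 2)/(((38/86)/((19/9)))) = 473/18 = 26.28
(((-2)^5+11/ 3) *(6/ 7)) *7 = -170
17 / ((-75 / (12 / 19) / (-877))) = 59636 / 475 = 125.55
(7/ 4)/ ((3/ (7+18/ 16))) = 4.74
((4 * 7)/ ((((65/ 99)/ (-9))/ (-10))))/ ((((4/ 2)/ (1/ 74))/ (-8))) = -99792/ 481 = -207.47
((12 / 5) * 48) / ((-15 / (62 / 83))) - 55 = -126029 / 2075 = -60.74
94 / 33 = 2.85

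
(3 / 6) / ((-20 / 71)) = -71 / 40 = -1.78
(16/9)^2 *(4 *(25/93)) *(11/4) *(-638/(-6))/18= 11228800/203391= 55.21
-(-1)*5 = 5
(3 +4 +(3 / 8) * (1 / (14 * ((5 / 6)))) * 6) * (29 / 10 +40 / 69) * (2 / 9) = 345401 / 62100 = 5.56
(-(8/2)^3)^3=-262144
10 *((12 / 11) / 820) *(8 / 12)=4 / 451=0.01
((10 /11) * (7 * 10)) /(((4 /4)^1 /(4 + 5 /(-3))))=4900 /33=148.48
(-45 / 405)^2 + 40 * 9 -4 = 28837 / 81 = 356.01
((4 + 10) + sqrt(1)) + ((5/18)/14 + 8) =5801/252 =23.02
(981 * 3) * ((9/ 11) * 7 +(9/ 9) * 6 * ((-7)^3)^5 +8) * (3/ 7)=-2766470557703592123/ 77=-35928189061085611.99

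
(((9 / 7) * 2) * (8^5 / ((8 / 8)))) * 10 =5898240 / 7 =842605.71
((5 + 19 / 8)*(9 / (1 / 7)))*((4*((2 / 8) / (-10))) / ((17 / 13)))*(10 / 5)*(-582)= 14061411 / 340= 41357.09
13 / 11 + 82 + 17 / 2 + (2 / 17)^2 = 583001 / 6358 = 91.70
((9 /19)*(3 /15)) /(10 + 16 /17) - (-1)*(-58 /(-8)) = 85507 /11780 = 7.26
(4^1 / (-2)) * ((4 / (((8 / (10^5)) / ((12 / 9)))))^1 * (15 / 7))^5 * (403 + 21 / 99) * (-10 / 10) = 26612000000000000000000000000000000 / 554631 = 47981450730305374203749880000.00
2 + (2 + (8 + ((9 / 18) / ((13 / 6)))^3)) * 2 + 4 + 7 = 72555 / 2197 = 33.02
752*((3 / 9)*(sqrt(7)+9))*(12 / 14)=1504*sqrt(7) / 7+13536 / 7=2502.17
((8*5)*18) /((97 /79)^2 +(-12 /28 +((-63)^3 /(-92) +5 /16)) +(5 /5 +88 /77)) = 3858435840 /14584011667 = 0.26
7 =7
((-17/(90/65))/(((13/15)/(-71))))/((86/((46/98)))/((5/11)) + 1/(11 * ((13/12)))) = 99245575/39780012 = 2.49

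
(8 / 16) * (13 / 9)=13 / 18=0.72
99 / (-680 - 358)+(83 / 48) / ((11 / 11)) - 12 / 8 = 1111 / 8304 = 0.13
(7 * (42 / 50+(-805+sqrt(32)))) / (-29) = 140728 / 725 - 28 * sqrt(2) / 29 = 192.74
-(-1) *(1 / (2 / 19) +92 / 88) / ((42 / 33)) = 58 / 7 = 8.29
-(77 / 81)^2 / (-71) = 5929 / 465831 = 0.01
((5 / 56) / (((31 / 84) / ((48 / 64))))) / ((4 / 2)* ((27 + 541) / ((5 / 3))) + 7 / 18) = 2025 / 7610996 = 0.00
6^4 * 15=19440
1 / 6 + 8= 49 / 6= 8.17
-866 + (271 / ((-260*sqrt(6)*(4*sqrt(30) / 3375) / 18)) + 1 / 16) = -109755*sqrt(5) / 208 -13855 / 16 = -2045.84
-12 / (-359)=12 / 359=0.03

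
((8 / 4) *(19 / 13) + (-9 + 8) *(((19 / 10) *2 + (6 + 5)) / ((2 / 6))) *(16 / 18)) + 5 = -6151 / 195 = -31.54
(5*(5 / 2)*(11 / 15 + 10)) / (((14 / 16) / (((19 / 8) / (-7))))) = -2185 / 42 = -52.02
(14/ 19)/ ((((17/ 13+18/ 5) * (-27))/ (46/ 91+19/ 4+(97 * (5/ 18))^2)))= -53901070/ 13255407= -4.07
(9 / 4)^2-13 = -127 / 16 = -7.94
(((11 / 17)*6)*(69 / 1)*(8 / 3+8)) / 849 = 16192 / 4811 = 3.37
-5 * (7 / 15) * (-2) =14 / 3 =4.67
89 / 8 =11.12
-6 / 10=-3 / 5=-0.60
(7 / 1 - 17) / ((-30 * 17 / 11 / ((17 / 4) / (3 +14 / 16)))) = 22 / 93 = 0.24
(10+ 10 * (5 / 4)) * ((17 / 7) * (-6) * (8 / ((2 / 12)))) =-110160 / 7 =-15737.14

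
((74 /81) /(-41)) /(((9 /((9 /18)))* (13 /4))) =-148 /388557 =-0.00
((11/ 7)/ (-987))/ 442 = -11/ 3053778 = -0.00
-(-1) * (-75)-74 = -149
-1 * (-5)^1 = 5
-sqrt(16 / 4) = -2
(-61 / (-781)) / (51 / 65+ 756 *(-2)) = -3965 / 76716849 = -0.00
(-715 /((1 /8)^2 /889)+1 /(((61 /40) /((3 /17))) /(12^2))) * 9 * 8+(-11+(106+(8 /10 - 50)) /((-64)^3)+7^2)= -995288030050459547 /339804160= -2929004842.23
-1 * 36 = -36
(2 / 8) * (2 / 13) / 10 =1 / 260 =0.00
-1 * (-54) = 54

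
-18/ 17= -1.06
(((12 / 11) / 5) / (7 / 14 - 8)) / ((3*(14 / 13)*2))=-26 / 5775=-0.00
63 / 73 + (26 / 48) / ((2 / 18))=3351 / 584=5.74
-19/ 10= -1.90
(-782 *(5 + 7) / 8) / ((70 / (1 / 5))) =-1173 / 350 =-3.35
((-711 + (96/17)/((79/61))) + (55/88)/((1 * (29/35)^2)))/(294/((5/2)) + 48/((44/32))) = -350721827555/75791485152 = -4.63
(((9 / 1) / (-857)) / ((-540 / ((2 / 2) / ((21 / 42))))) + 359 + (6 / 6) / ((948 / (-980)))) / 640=242353913 / 433299200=0.56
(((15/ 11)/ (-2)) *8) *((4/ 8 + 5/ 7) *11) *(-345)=175950/ 7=25135.71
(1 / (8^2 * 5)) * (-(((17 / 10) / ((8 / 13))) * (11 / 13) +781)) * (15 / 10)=-188001 / 51200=-3.67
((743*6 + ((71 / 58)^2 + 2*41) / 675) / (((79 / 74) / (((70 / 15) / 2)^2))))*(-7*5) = -128471773356899 / 161446770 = -795753.13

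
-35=-35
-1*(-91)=91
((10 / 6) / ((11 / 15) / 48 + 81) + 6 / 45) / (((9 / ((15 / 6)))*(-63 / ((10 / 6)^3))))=-8416375 / 2678967837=-0.00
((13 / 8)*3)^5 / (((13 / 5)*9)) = 3855735 / 32768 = 117.67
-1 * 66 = -66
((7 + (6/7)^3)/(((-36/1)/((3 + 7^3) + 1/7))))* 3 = -6340991/28812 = -220.08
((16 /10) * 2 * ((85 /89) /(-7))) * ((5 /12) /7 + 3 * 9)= -154564 /13083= -11.81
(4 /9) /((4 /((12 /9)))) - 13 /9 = -35 /27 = -1.30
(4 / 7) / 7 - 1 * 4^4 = -12540 / 49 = -255.92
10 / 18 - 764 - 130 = -893.44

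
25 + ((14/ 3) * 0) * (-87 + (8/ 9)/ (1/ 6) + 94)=25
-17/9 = -1.89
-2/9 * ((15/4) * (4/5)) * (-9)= 6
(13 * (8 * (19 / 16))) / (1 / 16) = 1976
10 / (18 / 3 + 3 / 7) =1.56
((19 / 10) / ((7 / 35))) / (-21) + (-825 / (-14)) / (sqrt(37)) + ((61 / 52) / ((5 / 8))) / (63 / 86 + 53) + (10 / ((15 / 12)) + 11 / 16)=834635267 / 100922640 + 825* sqrt(37) / 518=17.96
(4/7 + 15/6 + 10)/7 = 183/98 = 1.87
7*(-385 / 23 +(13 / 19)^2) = -945686 / 8303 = -113.90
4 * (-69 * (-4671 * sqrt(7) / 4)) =322299 * sqrt(7) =852723.00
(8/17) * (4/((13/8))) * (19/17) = 4864/3757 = 1.29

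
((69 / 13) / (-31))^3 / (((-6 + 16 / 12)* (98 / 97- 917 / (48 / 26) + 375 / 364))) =-0.00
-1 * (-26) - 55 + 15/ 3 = -24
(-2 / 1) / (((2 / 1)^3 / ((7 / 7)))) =-1 / 4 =-0.25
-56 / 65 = -0.86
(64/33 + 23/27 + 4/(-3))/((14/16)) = 3464/2079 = 1.67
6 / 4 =3 / 2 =1.50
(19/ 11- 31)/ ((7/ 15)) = -690/ 11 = -62.73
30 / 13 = 2.31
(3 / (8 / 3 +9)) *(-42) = -54 / 5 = -10.80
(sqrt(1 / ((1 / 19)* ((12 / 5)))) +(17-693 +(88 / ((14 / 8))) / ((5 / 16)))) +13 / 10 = -7193 / 14 +sqrt(285) / 6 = -510.97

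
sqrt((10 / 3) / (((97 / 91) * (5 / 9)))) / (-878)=-sqrt(52962) / 85166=-0.00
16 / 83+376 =31224 / 83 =376.19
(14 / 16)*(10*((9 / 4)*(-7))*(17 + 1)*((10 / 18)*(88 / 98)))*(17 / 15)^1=-1402.50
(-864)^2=746496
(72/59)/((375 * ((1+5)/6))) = 24/7375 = 0.00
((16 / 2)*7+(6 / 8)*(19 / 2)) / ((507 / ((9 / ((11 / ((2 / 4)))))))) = 1515 / 29744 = 0.05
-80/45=-1.78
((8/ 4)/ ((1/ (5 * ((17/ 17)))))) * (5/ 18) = 25/ 9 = 2.78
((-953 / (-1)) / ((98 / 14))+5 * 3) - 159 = -55 / 7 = -7.86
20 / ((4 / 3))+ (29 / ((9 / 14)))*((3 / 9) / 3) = 1621 / 81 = 20.01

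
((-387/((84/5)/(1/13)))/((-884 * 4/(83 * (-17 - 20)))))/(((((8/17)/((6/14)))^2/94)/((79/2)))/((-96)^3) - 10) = 0.15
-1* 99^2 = -9801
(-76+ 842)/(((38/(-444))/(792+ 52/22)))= -1485914376/209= -7109638.16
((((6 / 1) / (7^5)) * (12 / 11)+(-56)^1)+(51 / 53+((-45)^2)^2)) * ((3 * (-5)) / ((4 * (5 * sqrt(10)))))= -15067258825587 * sqrt(10) / 48992405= -972535.56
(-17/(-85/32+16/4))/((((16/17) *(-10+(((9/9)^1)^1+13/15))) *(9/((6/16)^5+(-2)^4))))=757947295/257851392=2.94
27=27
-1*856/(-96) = 107/12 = 8.92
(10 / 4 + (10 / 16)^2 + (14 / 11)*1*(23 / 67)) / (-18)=-156953 / 849024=-0.18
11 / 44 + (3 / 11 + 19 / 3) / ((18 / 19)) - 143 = -161303 / 1188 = -135.78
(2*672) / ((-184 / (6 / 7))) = -144 / 23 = -6.26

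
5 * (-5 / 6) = -25 / 6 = -4.17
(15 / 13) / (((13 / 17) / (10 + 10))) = 5100 / 169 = 30.18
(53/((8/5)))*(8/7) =265/7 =37.86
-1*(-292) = 292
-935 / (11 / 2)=-170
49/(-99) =-0.49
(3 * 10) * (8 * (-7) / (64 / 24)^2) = -945 / 4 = -236.25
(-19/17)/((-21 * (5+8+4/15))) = 0.00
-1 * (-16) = 16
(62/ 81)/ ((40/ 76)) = 589/ 405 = 1.45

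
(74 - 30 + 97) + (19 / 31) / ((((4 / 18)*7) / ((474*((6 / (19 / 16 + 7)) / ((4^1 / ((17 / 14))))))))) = 36324957 / 198989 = 182.55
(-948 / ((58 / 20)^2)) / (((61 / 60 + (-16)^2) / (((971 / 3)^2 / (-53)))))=595875512000 / 687360233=866.90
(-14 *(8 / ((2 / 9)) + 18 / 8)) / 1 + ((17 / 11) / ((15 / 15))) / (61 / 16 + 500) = -94966097 / 177342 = -535.50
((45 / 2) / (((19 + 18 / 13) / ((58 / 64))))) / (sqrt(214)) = 3393 * sqrt(214) / 725888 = 0.07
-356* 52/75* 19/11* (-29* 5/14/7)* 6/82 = 5100056/110495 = 46.16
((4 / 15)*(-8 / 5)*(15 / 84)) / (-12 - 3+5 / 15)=2 / 385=0.01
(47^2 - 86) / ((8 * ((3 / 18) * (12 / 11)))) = 1459.56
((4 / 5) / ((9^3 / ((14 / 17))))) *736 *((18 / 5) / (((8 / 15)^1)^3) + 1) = 1019291 / 61965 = 16.45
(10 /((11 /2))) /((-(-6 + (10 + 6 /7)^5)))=-168070 /13944834937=-0.00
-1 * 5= -5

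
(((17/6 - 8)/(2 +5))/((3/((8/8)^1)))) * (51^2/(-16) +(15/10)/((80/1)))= 268739/6720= 39.99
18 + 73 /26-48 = -707 /26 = -27.19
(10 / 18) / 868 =5 / 7812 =0.00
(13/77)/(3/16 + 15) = 208/18711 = 0.01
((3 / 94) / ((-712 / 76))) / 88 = -57 / 1472416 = -0.00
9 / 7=1.29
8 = 8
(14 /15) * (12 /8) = 7 /5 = 1.40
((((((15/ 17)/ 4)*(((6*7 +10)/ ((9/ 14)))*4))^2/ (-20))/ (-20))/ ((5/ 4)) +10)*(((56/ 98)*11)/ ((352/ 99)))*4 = 1444003/ 10115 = 142.76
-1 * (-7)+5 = 12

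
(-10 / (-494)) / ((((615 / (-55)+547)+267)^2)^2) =73205 / 1502230213061860087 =0.00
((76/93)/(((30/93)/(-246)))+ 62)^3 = -22093422616/125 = -176747380.93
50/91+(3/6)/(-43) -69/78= -1357/3913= -0.35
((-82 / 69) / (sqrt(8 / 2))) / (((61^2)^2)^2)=-41 / 13227804596812389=-0.00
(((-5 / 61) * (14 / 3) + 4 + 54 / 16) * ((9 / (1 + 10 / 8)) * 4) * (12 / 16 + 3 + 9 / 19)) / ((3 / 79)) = 86533361 / 6954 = 12443.68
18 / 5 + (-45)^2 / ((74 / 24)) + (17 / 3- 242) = 235333 / 555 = 424.02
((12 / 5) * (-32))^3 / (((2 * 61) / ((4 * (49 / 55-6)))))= 31822184448 / 419375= 75880.02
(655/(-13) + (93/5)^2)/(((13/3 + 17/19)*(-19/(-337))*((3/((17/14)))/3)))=825508797/677950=1217.65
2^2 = 4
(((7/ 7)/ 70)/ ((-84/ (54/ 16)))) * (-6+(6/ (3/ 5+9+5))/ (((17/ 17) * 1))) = 459/ 143080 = 0.00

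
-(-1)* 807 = 807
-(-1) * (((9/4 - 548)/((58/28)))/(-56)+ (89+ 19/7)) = 313169/3248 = 96.42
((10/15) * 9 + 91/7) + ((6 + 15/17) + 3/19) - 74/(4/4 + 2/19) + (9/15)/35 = -6934768/169575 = -40.89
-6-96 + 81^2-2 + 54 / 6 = 6466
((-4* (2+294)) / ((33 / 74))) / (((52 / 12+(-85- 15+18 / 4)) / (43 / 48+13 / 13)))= 996632 / 18051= 55.21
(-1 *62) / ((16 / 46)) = -713 / 4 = -178.25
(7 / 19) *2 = 14 / 19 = 0.74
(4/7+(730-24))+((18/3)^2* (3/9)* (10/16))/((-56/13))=78941/112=704.83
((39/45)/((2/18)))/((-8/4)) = -39/10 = -3.90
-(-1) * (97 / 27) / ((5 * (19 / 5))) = 97 / 513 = 0.19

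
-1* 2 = -2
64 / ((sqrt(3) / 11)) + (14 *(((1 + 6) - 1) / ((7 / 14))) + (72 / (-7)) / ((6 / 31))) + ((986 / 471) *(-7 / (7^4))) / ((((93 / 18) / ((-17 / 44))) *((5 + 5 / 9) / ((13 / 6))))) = 210914692059 / 1836319100 + 704 *sqrt(3) / 3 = 521.31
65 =65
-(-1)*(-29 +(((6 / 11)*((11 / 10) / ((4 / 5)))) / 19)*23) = -2135 / 76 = -28.09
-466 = -466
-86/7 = -12.29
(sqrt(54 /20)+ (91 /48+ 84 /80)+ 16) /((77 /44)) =6 * sqrt(30) /35+ 4547 /420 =11.77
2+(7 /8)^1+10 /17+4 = 1015 /136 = 7.46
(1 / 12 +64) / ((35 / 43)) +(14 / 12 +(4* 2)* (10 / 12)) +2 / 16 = 24273 / 280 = 86.69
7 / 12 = 0.58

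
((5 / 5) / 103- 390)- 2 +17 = -38624 / 103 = -374.99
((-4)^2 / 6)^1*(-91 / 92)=-182 / 69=-2.64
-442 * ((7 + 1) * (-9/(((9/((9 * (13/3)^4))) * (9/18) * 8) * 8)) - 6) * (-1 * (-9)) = 6359717/2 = 3179858.50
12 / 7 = 1.71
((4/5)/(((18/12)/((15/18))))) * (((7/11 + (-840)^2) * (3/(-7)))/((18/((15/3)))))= -11088010/297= -37333.37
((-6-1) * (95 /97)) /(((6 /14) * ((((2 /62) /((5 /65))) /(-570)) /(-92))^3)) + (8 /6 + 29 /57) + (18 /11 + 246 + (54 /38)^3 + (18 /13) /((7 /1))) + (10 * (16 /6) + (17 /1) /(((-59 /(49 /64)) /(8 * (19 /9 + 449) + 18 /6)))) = -119645834805965520290244247153145 /3824968071532608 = -31280217917747273.66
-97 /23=-4.22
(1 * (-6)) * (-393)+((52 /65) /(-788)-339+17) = 2005459 /985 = 2036.00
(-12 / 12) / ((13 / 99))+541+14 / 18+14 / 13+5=63208 / 117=540.24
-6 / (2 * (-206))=0.01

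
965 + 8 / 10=4829 / 5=965.80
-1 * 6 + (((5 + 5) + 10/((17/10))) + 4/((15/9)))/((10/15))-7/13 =23078/1105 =20.89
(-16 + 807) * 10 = 7910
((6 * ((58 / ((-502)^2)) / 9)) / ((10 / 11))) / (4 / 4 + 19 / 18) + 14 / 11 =163183117 / 128207035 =1.27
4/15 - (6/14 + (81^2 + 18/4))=-1378789/210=-6565.66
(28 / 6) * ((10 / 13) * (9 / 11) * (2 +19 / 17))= 22260 / 2431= 9.16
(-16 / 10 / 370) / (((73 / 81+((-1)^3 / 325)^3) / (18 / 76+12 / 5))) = -0.01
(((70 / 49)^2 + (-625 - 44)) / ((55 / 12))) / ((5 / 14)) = -71304 / 175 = -407.45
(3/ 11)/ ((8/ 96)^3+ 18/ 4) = 5184/ 85547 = 0.06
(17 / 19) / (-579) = -17 / 11001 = -0.00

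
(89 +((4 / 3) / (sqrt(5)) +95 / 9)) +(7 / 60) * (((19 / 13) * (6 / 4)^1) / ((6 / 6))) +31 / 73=4 * sqrt(5) / 15 +34244621 / 341640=100.83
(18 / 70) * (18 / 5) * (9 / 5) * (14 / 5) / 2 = 1458 / 625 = 2.33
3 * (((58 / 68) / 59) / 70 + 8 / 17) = 198327 / 140420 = 1.41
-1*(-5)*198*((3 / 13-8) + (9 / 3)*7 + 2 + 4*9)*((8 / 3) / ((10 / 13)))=175824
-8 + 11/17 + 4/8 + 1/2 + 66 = 1014/17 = 59.65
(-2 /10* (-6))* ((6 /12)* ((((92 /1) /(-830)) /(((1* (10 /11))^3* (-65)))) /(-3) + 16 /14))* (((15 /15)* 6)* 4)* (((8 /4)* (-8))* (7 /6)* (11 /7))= -56933484784 /118015625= -482.42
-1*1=-1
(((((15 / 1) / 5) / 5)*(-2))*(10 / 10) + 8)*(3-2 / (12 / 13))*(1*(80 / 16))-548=-1559 / 3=-519.67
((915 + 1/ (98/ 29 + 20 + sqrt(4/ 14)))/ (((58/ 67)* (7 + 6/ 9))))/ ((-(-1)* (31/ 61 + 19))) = 265313130624/ 37539997285 - 355569* sqrt(14)/ 176049642440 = 7.07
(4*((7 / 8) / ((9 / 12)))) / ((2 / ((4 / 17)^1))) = 28 / 51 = 0.55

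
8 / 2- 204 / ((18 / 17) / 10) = -5768 / 3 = -1922.67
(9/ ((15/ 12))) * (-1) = -36/ 5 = -7.20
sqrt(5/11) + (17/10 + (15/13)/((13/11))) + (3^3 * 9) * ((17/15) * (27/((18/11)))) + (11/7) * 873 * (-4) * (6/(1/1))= -167854658/5915 + sqrt(55)/11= -28377.12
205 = 205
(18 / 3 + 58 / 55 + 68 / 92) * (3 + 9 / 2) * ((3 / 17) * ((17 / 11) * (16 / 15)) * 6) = 1419696 / 13915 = 102.03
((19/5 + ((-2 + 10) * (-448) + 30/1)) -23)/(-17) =17866/85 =210.19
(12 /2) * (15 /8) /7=45 /28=1.61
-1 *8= -8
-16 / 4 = -4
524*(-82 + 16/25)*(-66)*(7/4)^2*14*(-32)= -96511770432/25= -3860470817.28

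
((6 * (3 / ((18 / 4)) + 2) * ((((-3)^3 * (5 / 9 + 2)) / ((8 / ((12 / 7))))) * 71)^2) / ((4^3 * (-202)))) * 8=-216001809 / 19796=-10911.39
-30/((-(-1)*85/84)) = -504/17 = -29.65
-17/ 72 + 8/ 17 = 287/ 1224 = 0.23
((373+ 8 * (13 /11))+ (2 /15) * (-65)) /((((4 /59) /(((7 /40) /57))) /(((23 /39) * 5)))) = 117170165 /2347488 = 49.91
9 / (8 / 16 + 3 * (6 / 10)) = 3.91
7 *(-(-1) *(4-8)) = -28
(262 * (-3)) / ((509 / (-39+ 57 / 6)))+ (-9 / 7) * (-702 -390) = 737823 / 509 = 1449.55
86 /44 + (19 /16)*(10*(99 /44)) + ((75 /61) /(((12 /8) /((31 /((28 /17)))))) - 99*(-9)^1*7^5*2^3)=18006470318495 /150304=119800340.10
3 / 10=0.30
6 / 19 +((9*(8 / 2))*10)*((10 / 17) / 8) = 8652 / 323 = 26.79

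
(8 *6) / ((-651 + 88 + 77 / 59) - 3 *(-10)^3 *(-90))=-708 / 3990785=-0.00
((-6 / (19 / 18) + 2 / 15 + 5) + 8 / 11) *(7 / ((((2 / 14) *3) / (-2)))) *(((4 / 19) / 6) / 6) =-54194 / 1608255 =-0.03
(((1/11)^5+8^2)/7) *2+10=31888100/1127357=28.29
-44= -44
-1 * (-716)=716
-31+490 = 459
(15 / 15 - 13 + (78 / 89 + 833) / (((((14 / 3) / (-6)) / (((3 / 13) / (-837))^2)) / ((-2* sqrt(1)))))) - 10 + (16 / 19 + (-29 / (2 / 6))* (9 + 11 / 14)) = -30192361622861 / 34603835994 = -872.51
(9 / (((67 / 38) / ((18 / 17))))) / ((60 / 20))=2052 / 1139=1.80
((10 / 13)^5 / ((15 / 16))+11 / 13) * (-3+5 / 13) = -42925442 / 14480427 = -2.96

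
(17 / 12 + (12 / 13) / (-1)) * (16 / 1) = 308 / 39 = 7.90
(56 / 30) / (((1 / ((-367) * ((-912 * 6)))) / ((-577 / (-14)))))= 772496832 / 5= 154499366.40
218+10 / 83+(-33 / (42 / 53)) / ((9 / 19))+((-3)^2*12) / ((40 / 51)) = 7004449 / 26145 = 267.91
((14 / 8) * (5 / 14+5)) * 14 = 525 / 4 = 131.25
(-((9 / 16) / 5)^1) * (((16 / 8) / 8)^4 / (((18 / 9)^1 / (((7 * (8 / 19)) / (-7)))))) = 9 / 97280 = 0.00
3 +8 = 11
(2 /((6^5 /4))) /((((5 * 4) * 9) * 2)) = 0.00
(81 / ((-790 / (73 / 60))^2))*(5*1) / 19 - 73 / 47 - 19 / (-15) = -38317970299 / 133757112000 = -0.29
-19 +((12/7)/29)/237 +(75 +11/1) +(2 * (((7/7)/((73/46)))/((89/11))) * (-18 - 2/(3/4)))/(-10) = 105216853529/1562885835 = 67.32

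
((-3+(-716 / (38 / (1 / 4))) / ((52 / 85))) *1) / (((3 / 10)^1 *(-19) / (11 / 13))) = 1162865 / 732108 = 1.59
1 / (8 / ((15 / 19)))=15 / 152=0.10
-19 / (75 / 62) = -1178 / 75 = -15.71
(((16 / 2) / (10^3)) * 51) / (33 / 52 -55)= -0.01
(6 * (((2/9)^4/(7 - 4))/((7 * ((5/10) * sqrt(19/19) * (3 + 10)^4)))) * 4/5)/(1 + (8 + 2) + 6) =0.00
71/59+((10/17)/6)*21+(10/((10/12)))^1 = 15308/1003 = 15.26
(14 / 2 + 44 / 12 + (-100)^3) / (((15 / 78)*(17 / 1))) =-77999168 / 255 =-305879.09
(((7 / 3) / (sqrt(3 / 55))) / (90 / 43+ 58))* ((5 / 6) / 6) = 1505* sqrt(165) / 837216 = 0.02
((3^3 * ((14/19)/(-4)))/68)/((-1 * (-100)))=-189/258400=-0.00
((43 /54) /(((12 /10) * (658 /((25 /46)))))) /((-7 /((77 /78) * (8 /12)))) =-59125 /1147399344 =-0.00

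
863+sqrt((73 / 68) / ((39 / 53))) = sqrt(2565147) / 1326+863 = 864.21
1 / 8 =0.12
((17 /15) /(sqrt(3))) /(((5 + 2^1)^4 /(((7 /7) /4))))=17*sqrt(3) /432180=0.00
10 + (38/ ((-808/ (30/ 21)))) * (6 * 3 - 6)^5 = -11812450/ 707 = -16707.85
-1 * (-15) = 15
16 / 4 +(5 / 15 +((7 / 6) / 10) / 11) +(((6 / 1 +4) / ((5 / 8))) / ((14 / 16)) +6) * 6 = 150.06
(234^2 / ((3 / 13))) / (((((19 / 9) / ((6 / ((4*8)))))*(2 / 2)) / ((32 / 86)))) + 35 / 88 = 7841.83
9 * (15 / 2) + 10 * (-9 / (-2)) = 225 / 2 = 112.50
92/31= 2.97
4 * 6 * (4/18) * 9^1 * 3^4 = 3888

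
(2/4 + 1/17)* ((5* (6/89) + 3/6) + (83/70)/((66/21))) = 451763/665720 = 0.68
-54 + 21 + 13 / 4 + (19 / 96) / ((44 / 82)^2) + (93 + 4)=3156643 / 46464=67.94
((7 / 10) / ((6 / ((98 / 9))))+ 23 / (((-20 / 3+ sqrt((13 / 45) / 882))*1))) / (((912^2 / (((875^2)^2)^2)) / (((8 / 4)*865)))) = -61710269164274156510829925537109375 / 39614011289856 - 47852695659697055816650390625*sqrt(130) / 81510311296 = -1564482641846414361733.68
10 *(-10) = -100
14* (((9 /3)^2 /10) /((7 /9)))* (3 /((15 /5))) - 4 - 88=-379 /5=-75.80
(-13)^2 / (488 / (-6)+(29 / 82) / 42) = -2.08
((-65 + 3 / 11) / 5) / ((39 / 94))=-66928 / 2145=-31.20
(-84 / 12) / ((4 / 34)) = -119 / 2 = -59.50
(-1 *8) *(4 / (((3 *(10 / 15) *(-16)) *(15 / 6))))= 2 / 5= 0.40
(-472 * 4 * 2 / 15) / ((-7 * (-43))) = -3776 / 4515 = -0.84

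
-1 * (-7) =7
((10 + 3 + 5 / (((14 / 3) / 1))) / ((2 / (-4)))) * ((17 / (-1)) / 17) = 197 / 7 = 28.14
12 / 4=3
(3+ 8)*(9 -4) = 55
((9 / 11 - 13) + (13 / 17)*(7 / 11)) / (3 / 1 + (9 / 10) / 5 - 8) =109350 / 45067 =2.43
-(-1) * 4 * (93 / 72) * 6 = 31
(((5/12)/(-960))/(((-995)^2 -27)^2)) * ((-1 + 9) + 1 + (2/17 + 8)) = -97/12796133898292224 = -0.00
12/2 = 6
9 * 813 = 7317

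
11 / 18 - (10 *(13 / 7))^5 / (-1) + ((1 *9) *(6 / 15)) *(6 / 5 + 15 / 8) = 33416546691991 / 15126300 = 2209168.58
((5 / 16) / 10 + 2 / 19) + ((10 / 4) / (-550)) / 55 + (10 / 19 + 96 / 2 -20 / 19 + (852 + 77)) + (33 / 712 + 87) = 1063.66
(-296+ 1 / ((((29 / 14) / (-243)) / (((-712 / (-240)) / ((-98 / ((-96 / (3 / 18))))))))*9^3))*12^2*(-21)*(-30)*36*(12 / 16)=-21225307392 / 29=-731907151.45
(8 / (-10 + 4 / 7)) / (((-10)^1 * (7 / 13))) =26 / 165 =0.16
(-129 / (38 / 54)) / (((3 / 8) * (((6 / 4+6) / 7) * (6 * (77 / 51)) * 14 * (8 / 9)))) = -4.05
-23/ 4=-5.75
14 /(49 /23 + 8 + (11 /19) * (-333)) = -3059 /39911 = -0.08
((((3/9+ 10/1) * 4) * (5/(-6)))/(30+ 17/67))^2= 431392900/332807049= 1.30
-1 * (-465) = 465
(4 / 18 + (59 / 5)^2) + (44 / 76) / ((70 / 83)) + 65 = 12278149 / 59850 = 205.15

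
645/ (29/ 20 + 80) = 4300/ 543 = 7.92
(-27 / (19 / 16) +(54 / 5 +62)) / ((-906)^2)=0.00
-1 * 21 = -21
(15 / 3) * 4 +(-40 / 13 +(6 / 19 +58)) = 75.24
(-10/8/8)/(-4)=5/128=0.04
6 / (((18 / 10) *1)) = 10 / 3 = 3.33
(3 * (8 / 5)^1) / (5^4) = 24 / 3125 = 0.01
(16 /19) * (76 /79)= 64 /79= 0.81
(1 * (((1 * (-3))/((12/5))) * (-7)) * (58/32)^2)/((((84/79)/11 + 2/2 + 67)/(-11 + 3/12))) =-1099897645/242384896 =-4.54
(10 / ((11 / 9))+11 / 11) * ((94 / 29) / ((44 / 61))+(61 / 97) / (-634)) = 4450965162 / 107898241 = 41.25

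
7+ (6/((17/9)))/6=128/17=7.53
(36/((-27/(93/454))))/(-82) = 31/9307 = 0.00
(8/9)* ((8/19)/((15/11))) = 704/2565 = 0.27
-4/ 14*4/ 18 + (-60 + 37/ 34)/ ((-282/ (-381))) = -16038787/ 201348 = -79.66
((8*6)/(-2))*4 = -96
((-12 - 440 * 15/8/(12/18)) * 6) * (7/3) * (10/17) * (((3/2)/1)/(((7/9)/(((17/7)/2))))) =-48195/2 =-24097.50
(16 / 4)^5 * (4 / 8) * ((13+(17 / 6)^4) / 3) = 3211808 / 243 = 13217.32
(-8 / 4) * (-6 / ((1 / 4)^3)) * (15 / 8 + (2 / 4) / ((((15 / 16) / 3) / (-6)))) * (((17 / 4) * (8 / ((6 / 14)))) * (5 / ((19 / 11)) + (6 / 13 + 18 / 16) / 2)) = -428749860 / 247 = -1735829.39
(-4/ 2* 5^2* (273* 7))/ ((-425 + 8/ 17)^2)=-563550/ 1062961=-0.53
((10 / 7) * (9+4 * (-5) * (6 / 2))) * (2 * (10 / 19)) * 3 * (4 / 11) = -122400 / 1463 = -83.66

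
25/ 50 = 1/ 2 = 0.50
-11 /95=-0.12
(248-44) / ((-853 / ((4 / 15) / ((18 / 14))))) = -0.05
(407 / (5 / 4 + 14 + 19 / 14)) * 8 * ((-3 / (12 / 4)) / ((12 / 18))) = -45584 / 155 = -294.09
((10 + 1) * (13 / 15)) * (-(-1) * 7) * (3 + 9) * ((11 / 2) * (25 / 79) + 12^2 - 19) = 8018010 / 79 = 101493.80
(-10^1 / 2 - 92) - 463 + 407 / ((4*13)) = -28713 / 52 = -552.17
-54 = -54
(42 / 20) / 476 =3 / 680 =0.00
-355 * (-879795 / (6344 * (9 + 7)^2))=192.31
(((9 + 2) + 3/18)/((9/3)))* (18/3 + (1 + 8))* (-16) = -2680/3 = -893.33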